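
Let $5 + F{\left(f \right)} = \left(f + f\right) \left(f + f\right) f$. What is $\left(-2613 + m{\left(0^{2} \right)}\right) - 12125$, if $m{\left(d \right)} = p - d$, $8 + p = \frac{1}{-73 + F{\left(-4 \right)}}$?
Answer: $- \frac{4925165}{334} \approx -14746.0$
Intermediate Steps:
$F{\left(f \right)} = -5 + 4 f^{3}$ ($F{\left(f \right)} = -5 + \left(f + f\right) \left(f + f\right) f = -5 + 2 f 2 f f = -5 + 4 f^{2} f = -5 + 4 f^{3}$)
$p = - \frac{2673}{334}$ ($p = -8 + \frac{1}{-73 + \left(-5 + 4 \left(-4\right)^{3}\right)} = -8 + \frac{1}{-73 + \left(-5 + 4 \left(-64\right)\right)} = -8 + \frac{1}{-73 - 261} = -8 + \frac{1}{-334} = -8 - \frac{1}{334} = - \frac{2673}{334} \approx -8.003$)
$m{\left(d \right)} = - \frac{2673}{334} - d$
$\left(-2613 + m{\left(0^{2} \right)}\right) - 12125 = \left(-2613 - \frac{2673}{334}\right) - 12125 = - \frac{875415}{334} - 12125 = - \frac{4925165}{334}$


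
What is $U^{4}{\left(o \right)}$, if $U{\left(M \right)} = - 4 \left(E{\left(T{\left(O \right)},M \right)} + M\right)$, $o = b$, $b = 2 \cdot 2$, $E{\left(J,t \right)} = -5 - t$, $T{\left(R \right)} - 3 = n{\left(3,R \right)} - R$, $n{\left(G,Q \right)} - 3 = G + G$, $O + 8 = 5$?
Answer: $160000$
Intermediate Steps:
$O = -3$ ($O = -8 + 5 = -3$)
$n{\left(G,Q \right)} = 3 + 2 G$ ($n{\left(G,Q \right)} = 3 + \left(G + G\right) = 3 + 2 G$)
$T{\left(R \right)} = 12 - R$ ($T{\left(R \right)} = 3 - \left(-9 + R\right) = 12 - R$)
$b = 4$
$o = 4$
$U{\left(M \right)} = 20$ ($U{\left(M \right)} = - 4 \left(\left(-5 - M\right) + M\right) = \left(-4\right) \left(-5\right) = 20$)
$U^{4}{\left(o \right)} = 20^{4} = 160000$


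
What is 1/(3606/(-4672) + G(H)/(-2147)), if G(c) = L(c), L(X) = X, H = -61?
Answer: -5015392/3728545 ≈ -1.3451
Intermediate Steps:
G(c) = c
1/(3606/(-4672) + G(H)/(-2147)) = 1/(3606/(-4672) - 61/(-2147)) = 1/(3606*(-1/4672) - 61*(-1/2147)) = 1/(-1803/2336 + 61/2147) = 1/(-3728545/5015392) = -5015392/3728545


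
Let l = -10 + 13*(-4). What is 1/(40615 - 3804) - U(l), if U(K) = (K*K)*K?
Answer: 8773092009/36811 ≈ 2.3833e+5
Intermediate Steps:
l = -62 (l = -10 - 52 = -62)
U(K) = K³ (U(K) = K²*K = K³)
1/(40615 - 3804) - U(l) = 1/(40615 - 3804) - 1*(-62)³ = 1/36811 - 1*(-238328) = 1/36811 + 238328 = 8773092009/36811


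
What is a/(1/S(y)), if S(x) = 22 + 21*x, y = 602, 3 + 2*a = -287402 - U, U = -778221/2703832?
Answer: -1230139893400837/675958 ≈ -1.8198e+9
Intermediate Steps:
U = -778221/2703832 (U = -778221*1/2703832 = -778221/2703832 ≈ -0.28782)
a = -777094057739/5407664 (a = -3/2 + (-287402 - 1*(-778221/2703832))/2 = -3/2 + (-287402 + 778221/2703832)/2 = -3/2 + (1/2)*(-777085946243/2703832) = -3/2 - 777085946243/5407664 = -777094057739/5407664 ≈ -1.4370e+5)
a/(1/S(y)) = -777094057739/(5407664*(1/(22 + 21*602))) = -777094057739/(5407664*(1/(22 + 12642))) = -777094057739/(5407664*(1/12664)) = -777094057739/(5407664*1/12664) = -777094057739/5407664*12664 = -1230139893400837/675958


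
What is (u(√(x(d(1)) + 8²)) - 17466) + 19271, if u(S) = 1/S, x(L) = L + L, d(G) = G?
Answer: 1805 + √66/66 ≈ 1805.1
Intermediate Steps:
x(L) = 2*L
(u(√(x(d(1)) + 8²)) - 17466) + 19271 = (1/(√(2*1 + 8²)) - 17466) + 19271 = (1/(√(2 + 64)) - 17466) + 19271 = (1/(√66) - 17466) + 19271 = (√66/66 - 17466) + 19271 = (-17466 + √66/66) + 19271 = 1805 + √66/66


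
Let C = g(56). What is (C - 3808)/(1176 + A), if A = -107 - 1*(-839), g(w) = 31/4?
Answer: -1689/848 ≈ -1.9917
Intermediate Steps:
g(w) = 31/4 (g(w) = 31*(¼) = 31/4)
C = 31/4 ≈ 7.7500
A = 732 (A = -107 + 839 = 732)
(C - 3808)/(1176 + A) = (31/4 - 3808)/(1176 + 732) = -15201/4/1908 = -15201/4*1/1908 = -1689/848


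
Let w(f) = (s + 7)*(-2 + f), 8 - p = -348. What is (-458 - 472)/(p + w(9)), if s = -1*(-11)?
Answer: -465/241 ≈ -1.9295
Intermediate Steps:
p = 356 (p = 8 - 1*(-348) = 8 + 348 = 356)
s = 11
w(f) = -36 + 18*f (w(f) = (11 + 7)*(-2 + f) = 18*(-2 + f) = -36 + 18*f)
(-458 - 472)/(p + w(9)) = (-458 - 472)/(356 + (-36 + 18*9)) = -930/(356 + (-36 + 162)) = -930/(356 + 126) = -930/482 = -930*1/482 = -465/241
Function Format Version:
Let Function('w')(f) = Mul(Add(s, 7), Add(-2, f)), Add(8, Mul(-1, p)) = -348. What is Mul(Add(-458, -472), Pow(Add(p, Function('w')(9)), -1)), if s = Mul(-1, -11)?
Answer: Rational(-465, 241) ≈ -1.9295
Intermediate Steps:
p = 356 (p = Add(8, Mul(-1, -348)) = Add(8, 348) = 356)
s = 11
Function('w')(f) = Add(-36, Mul(18, f)) (Function('w')(f) = Mul(Add(11, 7), Add(-2, f)) = Mul(18, Add(-2, f)) = Add(-36, Mul(18, f)))
Mul(Add(-458, -472), Pow(Add(p, Function('w')(9)), -1)) = Mul(Add(-458, -472), Pow(Add(356, Add(-36, Mul(18, 9))), -1)) = Mul(-930, Pow(Add(356, Add(-36, 162)), -1)) = Mul(-930, Pow(Add(356, 126), -1)) = Mul(-930, Pow(482, -1)) = Mul(-930, Rational(1, 482)) = Rational(-465, 241)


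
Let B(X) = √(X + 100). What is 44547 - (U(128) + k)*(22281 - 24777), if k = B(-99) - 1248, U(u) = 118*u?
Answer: 34631619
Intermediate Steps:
B(X) = √(100 + X)
k = -1247 (k = √(100 - 99) - 1248 = √1 - 1248 = 1 - 1248 = -1247)
44547 - (U(128) + k)*(22281 - 24777) = 44547 - (118*128 - 1247)*(22281 - 24777) = 44547 - (15104 - 1247)*(-2496) = 44547 - 13857*(-2496) = 44547 - 1*(-34587072) = 44547 + 34587072 = 34631619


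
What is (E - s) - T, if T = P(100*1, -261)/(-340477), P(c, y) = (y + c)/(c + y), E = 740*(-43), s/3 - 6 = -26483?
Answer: 16210450448/340477 ≈ 47611.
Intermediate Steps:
s = -79431 (s = 18 + 3*(-26483) = 18 - 79449 = -79431)
E = -31820
P(c, y) = 1 (P(c, y) = (c + y)/(c + y) = 1)
T = -1/340477 (T = 1/(-340477) = 1*(-1/340477) = -1/340477 ≈ -2.9371e-6)
(E - s) - T = (-31820 - 1*(-79431)) - 1*(-1/340477) = (-31820 + 79431) + 1/340477 = 47611 + 1/340477 = 16210450448/340477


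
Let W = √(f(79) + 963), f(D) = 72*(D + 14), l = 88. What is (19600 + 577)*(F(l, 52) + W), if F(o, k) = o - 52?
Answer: 726372 + 60531*√851 ≈ 2.4922e+6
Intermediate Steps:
f(D) = 1008 + 72*D (f(D) = 72*(14 + D) = 1008 + 72*D)
F(o, k) = -52 + o
W = 3*√851 (W = √((1008 + 72*79) + 963) = √((1008 + 5688) + 963) = √(6696 + 963) = √7659 = 3*√851 ≈ 87.516)
(19600 + 577)*(F(l, 52) + W) = (19600 + 577)*((-52 + 88) + 3*√851) = 20177*(36 + 3*√851) = 726372 + 60531*√851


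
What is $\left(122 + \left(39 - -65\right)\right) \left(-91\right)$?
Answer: $-20566$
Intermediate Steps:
$\left(122 + \left(39 - -65\right)\right) \left(-91\right) = \left(122 + \left(39 + 65\right)\right) \left(-91\right) = \left(122 + 104\right) \left(-91\right) = 226 \left(-91\right) = -20566$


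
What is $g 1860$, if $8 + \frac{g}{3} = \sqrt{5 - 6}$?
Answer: $-44640 + 5580 i \approx -44640.0 + 5580.0 i$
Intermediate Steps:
$g = -24 + 3 i$ ($g = -24 + 3 \sqrt{5 - 6} = -24 + 3 \sqrt{-1} = -24 + 3 i \approx -24.0 + 3.0 i$)
$g 1860 = \left(-24 + 3 i\right) 1860 = -44640 + 5580 i$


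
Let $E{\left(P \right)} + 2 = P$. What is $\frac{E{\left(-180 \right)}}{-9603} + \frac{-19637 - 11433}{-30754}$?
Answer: $\frac{151981219}{147665331} \approx 1.0292$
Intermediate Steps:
$E{\left(P \right)} = -2 + P$
$\frac{E{\left(-180 \right)}}{-9603} + \frac{-19637 - 11433}{-30754} = \frac{-2 - 180}{-9603} + \frac{-19637 - 11433}{-30754} = \left(-182\right) \left(- \frac{1}{9603}\right) - - \frac{15535}{15377} = \frac{182}{9603} + \frac{15535}{15377} = \frac{151981219}{147665331}$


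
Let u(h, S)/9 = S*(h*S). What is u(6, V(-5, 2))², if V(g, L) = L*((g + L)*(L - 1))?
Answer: 3779136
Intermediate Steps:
V(g, L) = L*(-1 + L)*(L + g) (V(g, L) = L*((L + g)*(-1 + L)) = L*((-1 + L)*(L + g)) = L*(-1 + L)*(L + g))
u(h, S) = 9*h*S² (u(h, S) = 9*(S*(h*S)) = 9*(S*(S*h)) = 9*(h*S²) = 9*h*S²)
u(6, V(-5, 2))² = (9*6*(2*(2² - 1*2 - 1*(-5) + 2*(-5)))²)² = (9*6*(2*(4 - 2 + 5 - 10))²)² = (9*6*(2*(-3))²)² = (9*6*(-6)²)² = (9*6*36)² = 1944² = 3779136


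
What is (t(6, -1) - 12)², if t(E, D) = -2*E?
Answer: 576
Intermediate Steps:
(t(6, -1) - 12)² = (-2*6 - 12)² = (-12 - 12)² = (-24)² = 576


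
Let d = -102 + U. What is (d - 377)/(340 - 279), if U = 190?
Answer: -289/61 ≈ -4.7377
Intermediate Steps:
d = 88 (d = -102 + 190 = 88)
(d - 377)/(340 - 279) = (88 - 377)/(340 - 279) = -289/61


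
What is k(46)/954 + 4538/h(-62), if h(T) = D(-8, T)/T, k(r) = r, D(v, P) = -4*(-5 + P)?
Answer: -33550162/31959 ≈ -1049.8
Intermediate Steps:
D(v, P) = 20 - 4*P
h(T) = (20 - 4*T)/T
k(46)/954 + 4538/h(-62) = 46/954 + 4538/(-4 + 20/(-62)) = 46*(1/954) + 4538/(-4 + 20*(-1/62)) = 23/477 + 4538/(-4 - 10/31) = 23/477 + 4538/(-134/31) = 23/477 + 4538*(-31/134) = 23/477 - 70339/67 = -33550162/31959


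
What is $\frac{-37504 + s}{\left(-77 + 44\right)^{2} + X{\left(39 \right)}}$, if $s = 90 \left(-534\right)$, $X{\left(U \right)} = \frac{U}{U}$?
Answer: $- \frac{42782}{545} \approx -78.499$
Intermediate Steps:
$X{\left(U \right)} = 1$
$s = -48060$
$\frac{-37504 + s}{\left(-77 + 44\right)^{2} + X{\left(39 \right)}} = \frac{-37504 - 48060}{\left(-77 + 44\right)^{2} + 1} = - \frac{85564}{\left(-33\right)^{2} + 1} = - \frac{85564}{1089 + 1} = - \frac{85564}{1090} = \left(-85564\right) \frac{1}{1090} = - \frac{42782}{545}$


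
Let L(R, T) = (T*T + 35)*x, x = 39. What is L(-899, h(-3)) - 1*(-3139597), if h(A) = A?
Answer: 3141313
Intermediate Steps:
L(R, T) = 1365 + 39*T² (L(R, T) = (T*T + 35)*39 = (T² + 35)*39 = (35 + T²)*39 = 1365 + 39*T²)
L(-899, h(-3)) - 1*(-3139597) = (1365 + 39*(-3)²) - 1*(-3139597) = (1365 + 39*9) + 3139597 = (1365 + 351) + 3139597 = 1716 + 3139597 = 3141313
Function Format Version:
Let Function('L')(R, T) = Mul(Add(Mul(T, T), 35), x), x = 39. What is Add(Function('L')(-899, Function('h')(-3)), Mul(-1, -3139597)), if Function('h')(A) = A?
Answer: 3141313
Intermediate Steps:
Function('L')(R, T) = Add(1365, Mul(39, Pow(T, 2))) (Function('L')(R, T) = Mul(Add(Mul(T, T), 35), 39) = Mul(Add(Pow(T, 2), 35), 39) = Mul(Add(35, Pow(T, 2)), 39) = Add(1365, Mul(39, Pow(T, 2))))
Add(Function('L')(-899, Function('h')(-3)), Mul(-1, -3139597)) = Add(Add(1365, Mul(39, Pow(-3, 2))), Mul(-1, -3139597)) = Add(Add(1365, Mul(39, 9)), 3139597) = Add(Add(1365, 351), 3139597) = Add(1716, 3139597) = 3141313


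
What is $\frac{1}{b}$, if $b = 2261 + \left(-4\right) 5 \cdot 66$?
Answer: $\frac{1}{941} \approx 0.0010627$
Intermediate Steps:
$b = 941$ ($b = 2261 - 1320 = 941$)
$\frac{1}{b} = \frac{1}{941}$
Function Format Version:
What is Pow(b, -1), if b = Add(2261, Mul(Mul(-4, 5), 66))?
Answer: Rational(1, 941) ≈ 0.0010627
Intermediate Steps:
b = 941 (b = Add(2261, Mul(-20, 66)) = Add(2261, -1320) = 941)
Pow(b, -1) = Pow(941, -1) = Rational(1, 941)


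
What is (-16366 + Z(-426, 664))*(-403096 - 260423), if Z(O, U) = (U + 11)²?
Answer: -291456692421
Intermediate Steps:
Z(O, U) = (11 + U)²
(-16366 + Z(-426, 664))*(-403096 - 260423) = (-16366 + (11 + 664)²)*(-403096 - 260423) = (-16366 + 675²)*(-663519) = (-16366 + 455625)*(-663519) = 439259*(-663519) = -291456692421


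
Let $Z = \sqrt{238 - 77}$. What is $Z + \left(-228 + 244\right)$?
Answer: $16 + \sqrt{161} \approx 28.689$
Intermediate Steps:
$Z = \sqrt{161} \approx 12.689$
$Z + \left(-228 + 244\right) = \sqrt{161} + \left(-228 + 244\right) = \sqrt{161} + 16 = 16 + \sqrt{161}$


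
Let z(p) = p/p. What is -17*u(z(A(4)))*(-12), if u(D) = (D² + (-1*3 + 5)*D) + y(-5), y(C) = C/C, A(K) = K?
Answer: 816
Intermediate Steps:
y(C) = 1
z(p) = 1
u(D) = 1 + D² + 2*D (u(D) = (D² + (-1*3 + 5)*D) + 1 = (D² + (-3 + 5)*D) + 1 = (D² + 2*D) + 1 = 1 + D² + 2*D)
-17*u(z(A(4)))*(-12) = -17*(1 + 1² + 2*1)*(-12) = -17*(1 + 1 + 2)*(-12) = -17*4*(-12) = -68*(-12) = 816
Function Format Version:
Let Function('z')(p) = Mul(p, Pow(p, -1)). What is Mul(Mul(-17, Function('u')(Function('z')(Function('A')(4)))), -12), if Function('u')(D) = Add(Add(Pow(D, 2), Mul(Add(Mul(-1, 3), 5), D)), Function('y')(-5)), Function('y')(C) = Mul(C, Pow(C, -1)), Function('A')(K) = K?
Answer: 816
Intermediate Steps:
Function('y')(C) = 1
Function('z')(p) = 1
Function('u')(D) = Add(1, Pow(D, 2), Mul(2, D)) (Function('u')(D) = Add(Add(Pow(D, 2), Mul(Add(Mul(-1, 3), 5), D)), 1) = Add(Add(Pow(D, 2), Mul(Add(-3, 5), D)), 1) = Add(Add(Pow(D, 2), Mul(2, D)), 1) = Add(1, Pow(D, 2), Mul(2, D)))
Mul(Mul(-17, Function('u')(Function('z')(Function('A')(4)))), -12) = Mul(Mul(-17, Add(1, Pow(1, 2), Mul(2, 1))), -12) = Mul(Mul(-17, Add(1, 1, 2)), -12) = Mul(Mul(-17, 4), -12) = Mul(-68, -12) = 816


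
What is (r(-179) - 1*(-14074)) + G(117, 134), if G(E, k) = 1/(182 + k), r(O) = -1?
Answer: 4447069/316 ≈ 14073.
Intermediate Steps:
(r(-179) - 1*(-14074)) + G(117, 134) = (-1 - 1*(-14074)) + 1/(182 + 134) = (-1 + 14074) + 1/316 = 14073 + 1/316 = 4447069/316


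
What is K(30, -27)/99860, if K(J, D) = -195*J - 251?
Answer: -6101/99860 ≈ -0.061096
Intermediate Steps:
K(J, D) = -251 - 195*J
K(30, -27)/99860 = (-251 - 195*30)/99860 = (-251 - 5850)*(1/99860) = -6101*1/99860 = -6101/99860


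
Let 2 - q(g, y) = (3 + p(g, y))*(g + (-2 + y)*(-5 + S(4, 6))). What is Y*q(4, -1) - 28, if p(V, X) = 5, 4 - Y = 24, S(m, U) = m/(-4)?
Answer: 3452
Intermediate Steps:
S(m, U) = -m/4 (S(m, U) = m*(-¼) = -m/4)
Y = -20 (Y = 4 - 1*24 = 4 - 24 = -20)
q(g, y) = -94 - 8*g + 48*y (q(g, y) = 2 - (3 + 5)*(g + (-2 + y)*(-5 - ¼*4)) = 2 - 8*(g + (-2 + y)*(-5 - 1)) = 2 - 8*(g + (-2 + y)*(-6)) = 2 - 8*(g + (12 - 6*y)) = 2 - 8*(12 + g - 6*y) = 2 - (96 - 48*y + 8*g) = 2 + (-96 - 8*g + 48*y) = -94 - 8*g + 48*y)
Y*q(4, -1) - 28 = -20*(-94 - 8*4 + 48*(-1)) - 28 = -20*(-94 - 32 - 48) - 28 = -20*(-174) - 28 = 3480 - 28 = 3452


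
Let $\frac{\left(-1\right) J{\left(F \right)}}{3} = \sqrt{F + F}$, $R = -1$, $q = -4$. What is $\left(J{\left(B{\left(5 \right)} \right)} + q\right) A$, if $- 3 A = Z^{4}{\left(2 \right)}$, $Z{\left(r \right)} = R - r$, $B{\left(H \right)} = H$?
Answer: $108 + 81 \sqrt{10} \approx 364.14$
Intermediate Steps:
$Z{\left(r \right)} = -1 - r$
$A = -27$ ($A = - \frac{\left(-1 - 2\right)^{4}}{3} = - \frac{\left(-3\right)^{4}}{3} = \left(- \frac{1}{3}\right) 81 = -27$)
$J{\left(F \right)} = - 3 \sqrt{2} \sqrt{F}$ ($J{\left(F \right)} = - 3 \sqrt{F + F} = - 3 \sqrt{2 F} = - 3 \sqrt{2} \sqrt{F}$)
$\left(J{\left(B{\left(5 \right)} \right)} + q\right) A = \left(- 3 \sqrt{2} \sqrt{5} - 4\right) \left(-27\right) = \left(- 3 \sqrt{10} - 4\right) \left(-27\right) = \left(-4 - 3 \sqrt{10}\right) \left(-27\right) = 108 + 81 \sqrt{10}$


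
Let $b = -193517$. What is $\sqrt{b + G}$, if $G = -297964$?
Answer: $3 i \sqrt{54609} \approx 701.06 i$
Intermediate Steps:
$\sqrt{b + G} = \sqrt{-193517 - 297964} = \sqrt{-491481} = 3 i \sqrt{54609}$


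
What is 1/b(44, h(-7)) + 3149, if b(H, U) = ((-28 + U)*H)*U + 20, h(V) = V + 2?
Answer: 22924721/7280 ≈ 3149.0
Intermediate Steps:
h(V) = 2 + V
b(H, U) = 20 + H*U*(-28 + U) (b(H, U) = (H*(-28 + U))*U + 20 = H*U*(-28 + U) + 20 = 20 + H*U*(-28 + U))
1/b(44, h(-7)) + 3149 = 1/(20 + 44*(2 - 7)² - 28*44*(2 - 7)) + 3149 = 1/(20 + 44*(-5)² - 28*44*(-5)) + 3149 = 1/(20 + 44*25 + 6160) + 3149 = 1/(20 + 1100 + 6160) + 3149 = 1/7280 + 3149 = 22924721/7280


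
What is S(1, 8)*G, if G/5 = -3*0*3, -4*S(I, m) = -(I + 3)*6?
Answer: 0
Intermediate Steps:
S(I, m) = 9/2 + 3*I/2 (S(I, m) = -(-1)*(I + 3)*6/4 = -(-1)*(3 + I)*6/4 = -(-1)*(18 + 6*I)/4 = -(-18 - 6*I)/4 = 9/2 + 3*I/2)
G = 0 (G = 5*(-3*0*3) = 5*(0*3) = 5*0 = 0)
S(1, 8)*G = (9/2 + (3/2)*1)*0 = (9/2 + 3/2)*0 = 6*0 = 0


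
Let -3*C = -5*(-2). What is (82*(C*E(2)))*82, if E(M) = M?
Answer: -134480/3 ≈ -44827.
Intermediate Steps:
C = -10/3 (C = -(-5)*(-2)/3 = -⅓*10 = -10/3 ≈ -3.3333)
(82*(C*E(2)))*82 = (82*(-10/3*2))*82 = (82*(-20/3))*82 = -1640/3*82 = -134480/3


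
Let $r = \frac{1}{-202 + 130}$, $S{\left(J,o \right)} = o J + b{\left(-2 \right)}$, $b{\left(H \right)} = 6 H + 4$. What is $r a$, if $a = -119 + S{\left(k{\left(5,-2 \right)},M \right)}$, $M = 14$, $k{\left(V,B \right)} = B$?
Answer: $\frac{155}{72} \approx 2.1528$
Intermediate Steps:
$b{\left(H \right)} = 4 + 6 H$
$S{\left(J,o \right)} = -8 + J o$ ($S{\left(J,o \right)} = o J + \left(4 + 6 \left(-2\right)\right) = J o + \left(4 - 12\right) = J o - 8 = -8 + J o$)
$r = - \frac{1}{72}$ ($r = \frac{1}{-72} = - \frac{1}{72} \approx -0.013889$)
$a = -155$ ($a = -119 - 36 = -155$)
$r a = \left(- \frac{1}{72}\right) \left(-155\right) = \frac{155}{72}$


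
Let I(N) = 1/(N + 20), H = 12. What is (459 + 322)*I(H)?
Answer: 781/32 ≈ 24.406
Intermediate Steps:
I(N) = 1/(20 + N)
(459 + 322)*I(H) = (459 + 322)/(20 + 12) = 781/32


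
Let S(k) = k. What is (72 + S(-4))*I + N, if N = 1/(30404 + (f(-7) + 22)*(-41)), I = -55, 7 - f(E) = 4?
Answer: -109877459/29379 ≈ -3740.0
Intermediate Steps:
f(E) = 3 (f(E) = 7 - 1*4 = 7 - 4 = 3)
N = 1/29379 (N = 1/(30404 + (3 + 22)*(-41)) = 1/(30404 + 25*(-41)) = 1/(30404 - 1025) = 1/29379 ≈ 3.4038e-5)
(72 + S(-4))*I + N = (72 - 4)*(-55) + 1/29379 = 68*(-55) + 1/29379 = -3740 + 1/29379 = -109877459/29379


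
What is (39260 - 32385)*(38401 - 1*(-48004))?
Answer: 594034375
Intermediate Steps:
(39260 - 32385)*(38401 - 1*(-48004)) = 6875*(38401 + 48004) = 6875*86405 = 594034375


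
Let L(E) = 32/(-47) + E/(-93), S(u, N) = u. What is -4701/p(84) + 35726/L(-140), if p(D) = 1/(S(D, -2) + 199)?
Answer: -2319270993/1802 ≈ -1.2871e+6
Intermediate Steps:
L(E) = -32/47 - E/93 (L(E) = 32*(-1/47) + E*(-1/93) = -32/47 - E/93)
p(D) = 1/(199 + D) (p(D) = 1/(D + 199) = 1/(199 + D))
-4701/p(84) + 35726/L(-140) = -4701/(1/(199 + 84)) + 35726/(-32/47 - 1/93*(-140)) = -4701/(1/283) + 35726/(-32/47 + 140/93) = -4701/1/283 + 35726/(3604/4371) = -4701*283 + 35726*(4371/3604) = -1330383 + 78079173/1802 = -2319270993/1802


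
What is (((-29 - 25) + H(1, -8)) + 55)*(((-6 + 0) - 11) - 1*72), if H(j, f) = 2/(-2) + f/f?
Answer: -89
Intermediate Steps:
H(j, f) = 0 (H(j, f) = 2*(-1/2) + 1 = -1 + 1 = 0)
(((-29 - 25) + H(1, -8)) + 55)*(((-6 + 0) - 11) - 1*72) = (((-29 - 25) + 0) + 55)*(((-6 + 0) - 11) - 1*72) = ((-54 + 0) + 55)*((-6 - 11) - 72) = (-54 + 55)*(-17 - 72) = 1*(-89) = -89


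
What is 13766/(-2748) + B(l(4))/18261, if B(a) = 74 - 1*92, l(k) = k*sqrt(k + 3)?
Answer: -13968355/2787846 ≈ -5.0104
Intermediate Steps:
l(k) = k*sqrt(3 + k)
B(a) = -18 (B(a) = 74 - 92 = -18)
13766/(-2748) + B(l(4))/18261 = 13766/(-2748) - 18/18261 = 13766*(-1/2748) - 18*1/18261 = -6883/1374 - 2/2029 = -13968355/2787846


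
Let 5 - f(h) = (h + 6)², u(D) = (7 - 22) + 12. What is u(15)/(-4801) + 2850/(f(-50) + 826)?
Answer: -2735907/1061021 ≈ -2.5786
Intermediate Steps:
u(D) = -3 (u(D) = -15 + 12 = -3)
f(h) = 5 - (6 + h)² (f(h) = 5 - (h + 6)² = 5 - (6 + h)²)
u(15)/(-4801) + 2850/(f(-50) + 826) = -3/(-4801) + 2850/((5 - (6 - 50)²) + 826) = -3*(-1/4801) + 2850/((5 - 1*(-44)²) + 826) = 3/4801 + 2850/((5 - 1*1936) + 826) = 3/4801 + 2850/((5 - 1936) + 826) = 3/4801 + 2850/(-1931 + 826) = 3/4801 + 2850/(-1105) = 3/4801 + 2850*(-1/1105) = 3/4801 - 570/221 = -2735907/1061021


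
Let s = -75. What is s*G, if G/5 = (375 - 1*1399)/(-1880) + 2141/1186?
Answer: -49120725/55742 ≈ -881.22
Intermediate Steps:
G = 654943/55742 (G = 5*((375 - 1*1399)/(-1880) + 2141/1186) = 5*((375 - 1399)*(-1/1880) + 2141*(1/1186)) = 5*(-1024*(-1/1880) + 2141/1186) = 5*(128/235 + 2141/1186) = 5*(654943/278710) = 654943/55742 ≈ 11.750)
s*G = -75*654943/55742 = -49120725/55742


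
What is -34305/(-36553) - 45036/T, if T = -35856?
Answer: 26631861/12135596 ≈ 2.1945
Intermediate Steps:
-34305/(-36553) - 45036/T = -34305/(-36553) - 45036/(-35856) = -34305*(-1/36553) - 45036*(-1/35856) = 34305/36553 + 417/332 = 26631861/12135596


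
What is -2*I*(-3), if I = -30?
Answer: -180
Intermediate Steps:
-2*I*(-3) = -2*(-30)*(-3) = 60*(-3) = -180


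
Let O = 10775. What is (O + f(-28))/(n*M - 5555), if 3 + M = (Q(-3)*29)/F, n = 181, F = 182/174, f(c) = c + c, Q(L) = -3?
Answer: -975429/1924907 ≈ -0.50674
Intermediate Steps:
f(c) = 2*c
F = 91/87 (F = 182*(1/174) = 91/87 ≈ 1.0460)
M = -7842/91 (M = -3 + (-3*29)/(91/87) = -3 - 87*87/91 = -3 - 7569/91 = -7842/91 ≈ -86.176)
(O + f(-28))/(n*M - 5555) = (10775 + 2*(-28))/(181*(-7842/91) - 5555) = (10775 - 56)/(-1419402/91 - 5555) = 10719/(-1924907/91) = 10719*(-91/1924907) = -975429/1924907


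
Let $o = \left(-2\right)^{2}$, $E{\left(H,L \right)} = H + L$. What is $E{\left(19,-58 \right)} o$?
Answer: $-156$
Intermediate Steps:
$o = 4$
$E{\left(19,-58 \right)} o = \left(19 - 58\right) 4 = \left(-39\right) 4 = -156$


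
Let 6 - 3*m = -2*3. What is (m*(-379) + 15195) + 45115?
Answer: 58794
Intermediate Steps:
m = 4 (m = 2 - (-2)*3/3 = 2 - ⅓*(-6) = 2 + 2 = 4)
(m*(-379) + 15195) + 45115 = (4*(-379) + 15195) + 45115 = (-1516 + 15195) + 45115 = 13679 + 45115 = 58794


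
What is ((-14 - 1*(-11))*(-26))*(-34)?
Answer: -2652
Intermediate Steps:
((-14 - 1*(-11))*(-26))*(-34) = ((-14 + 11)*(-26))*(-34) = -3*(-26)*(-34) = 78*(-34) = -2652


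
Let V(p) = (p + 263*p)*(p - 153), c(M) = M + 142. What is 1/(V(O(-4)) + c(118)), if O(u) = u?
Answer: 1/166052 ≈ 6.0222e-6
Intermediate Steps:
c(M) = 142 + M
V(p) = 264*p*(-153 + p) (V(p) = (264*p)*(-153 + p) = 264*p*(-153 + p))
1/(V(O(-4)) + c(118)) = 1/(264*(-4)*(-153 - 4) + (142 + 118)) = 1/(264*(-4)*(-157) + 260) = 1/(165792 + 260) = 1/166052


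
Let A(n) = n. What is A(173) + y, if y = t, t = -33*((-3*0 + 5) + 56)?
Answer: -1840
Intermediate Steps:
t = -2013 (t = -33*((0 + 5) + 56) = -33*(5 + 56) = -33*61 = -2013)
y = -2013
A(173) + y = 173 - 2013 = -1840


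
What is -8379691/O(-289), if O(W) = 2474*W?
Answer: 492923/42058 ≈ 11.720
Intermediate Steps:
-8379691/O(-289) = -8379691/(2474*(-289)) = -8379691/(-714986) = -8379691*(-1/714986) = 492923/42058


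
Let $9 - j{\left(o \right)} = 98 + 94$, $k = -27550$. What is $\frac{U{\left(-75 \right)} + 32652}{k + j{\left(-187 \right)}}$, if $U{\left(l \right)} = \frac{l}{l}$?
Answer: $- \frac{32653}{27733} \approx -1.1774$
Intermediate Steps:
$U{\left(l \right)} = 1$
$j{\left(o \right)} = -183$ ($j{\left(o \right)} = 9 - \left(98 + 94\right) = 9 - 192 = -183$)
$\frac{U{\left(-75 \right)} + 32652}{k + j{\left(-187 \right)}} = \frac{1 + 32652}{-27550 - 183} = \frac{32653}{-27733} = 32653 \left(- \frac{1}{27733}\right) = - \frac{32653}{27733}$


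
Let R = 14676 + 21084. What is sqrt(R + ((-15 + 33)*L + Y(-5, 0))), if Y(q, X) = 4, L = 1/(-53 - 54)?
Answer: sqrt(409460110)/107 ≈ 189.11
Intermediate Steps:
R = 35760
L = -1/107 (L = 1/(-107) = -1/107 ≈ -0.0093458)
sqrt(R + ((-15 + 33)*L + Y(-5, 0))) = sqrt(35760 + ((-15 + 33)*(-1/107) + 4)) = sqrt(35760 + (18*(-1/107) + 4)) = sqrt(35760 + (-18/107 + 4)) = sqrt(35760 + 410/107) = sqrt(3826730/107) = sqrt(409460110)/107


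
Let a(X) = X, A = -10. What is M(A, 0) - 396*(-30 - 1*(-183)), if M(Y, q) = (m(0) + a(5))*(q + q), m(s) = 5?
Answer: -60588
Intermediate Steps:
M(Y, q) = 20*q (M(Y, q) = (5 + 5)*(q + q) = 10*(2*q) = 20*q)
M(A, 0) - 396*(-30 - 1*(-183)) = 20*0 - 396*(-30 - 1*(-183)) = 0 - 396*(-30 + 183) = 0 - 396*153 = 0 - 60588 = -60588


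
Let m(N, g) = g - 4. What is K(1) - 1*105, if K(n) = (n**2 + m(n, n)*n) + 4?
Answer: -103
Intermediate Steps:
m(N, g) = -4 + g
K(n) = 4 + n**2 + n*(-4 + n) (K(n) = (n**2 + (-4 + n)*n) + 4 = (n**2 + n*(-4 + n)) + 4 = 4 + n**2 + n*(-4 + n))
K(1) - 1*105 = (4 + 1**2 + 1*(-4 + 1)) - 1*105 = (4 + 1 + 1*(-3)) - 105 = (4 + 1 - 3) - 105 = 2 - 105 = -103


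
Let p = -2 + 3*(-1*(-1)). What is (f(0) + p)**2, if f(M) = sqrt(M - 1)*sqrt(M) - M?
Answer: 1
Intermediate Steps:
f(M) = -M + sqrt(M)*sqrt(-1 + M) (f(M) = sqrt(-1 + M)*sqrt(M) - M = sqrt(M)*sqrt(-1 + M) - M = -M + sqrt(M)*sqrt(-1 + M))
p = 1 (p = -2 + 3*1 = -2 + 3 = 1)
(f(0) + p)**2 = ((-1*0 + sqrt(0)*sqrt(-1 + 0)) + 1)**2 = ((0 + 0*sqrt(-1)) + 1)**2 = ((0 + 0*I) + 1)**2 = ((0 + 0) + 1)**2 = (0 + 1)**2 = 1**2 = 1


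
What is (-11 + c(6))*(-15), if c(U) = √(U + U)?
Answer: 165 - 30*√3 ≈ 113.04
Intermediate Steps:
c(U) = √2*√U (c(U) = √(2*U) = √2*√U)
(-11 + c(6))*(-15) = (-11 + √2*√6)*(-15) = (-11 + 2*√3)*(-15) = 165 - 30*√3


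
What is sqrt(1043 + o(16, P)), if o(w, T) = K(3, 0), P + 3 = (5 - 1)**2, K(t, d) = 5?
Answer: 2*sqrt(262) ≈ 32.373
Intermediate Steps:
P = 13 (P = -3 + (5 - 1)**2 = -3 + 4**2 = -3 + 16 = 13)
o(w, T) = 5
sqrt(1043 + o(16, P)) = sqrt(1043 + 5) = sqrt(1048) = 2*sqrt(262)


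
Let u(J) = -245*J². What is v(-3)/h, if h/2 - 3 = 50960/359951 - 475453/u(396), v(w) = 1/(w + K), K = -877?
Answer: -1428645519/7930342686866 ≈ -0.00018015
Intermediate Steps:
v(w) = 1/(-877 + w) (v(w) = 1/(w - 877) = 1/(-877 + w))
h = 3965171343433/628604028360 (h = 6 + 2*(50960/359951 - 475453/((-245*396²))) = 6 + 2*(50960*(1/359951) - 475453/((-245*156816))) = 6 + 2*(50960/359951 - 475453/(-38419920)) = 6 + 2*(50960/359951 - 475453*(-1/38419920)) = 6 + 2*(50960/359951 + 43223/3492720) = 6 + 2*(193547173273/1257208056720) = 6 + 193547173273/628604028360 = 3965171343433/628604028360 ≈ 6.3079)
v(-3)/h = 1/((-877 - 3)*(3965171343433/628604028360)) = (628604028360/3965171343433)/(-880) = -1/880*628604028360/3965171343433 = -1428645519/7930342686866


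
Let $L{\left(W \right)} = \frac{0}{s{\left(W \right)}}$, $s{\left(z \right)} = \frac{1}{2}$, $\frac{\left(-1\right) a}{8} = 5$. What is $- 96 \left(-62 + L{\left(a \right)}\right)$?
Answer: $5952$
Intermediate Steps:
$a = -40$ ($a = \left(-8\right) 5 = -40$)
$s{\left(z \right)} = \frac{1}{2}$
$L{\left(W \right)} = 0$ ($L{\left(W \right)} = 0 \frac{1}{\frac{1}{2}} = 0 \cdot 2 = 0$)
$- 96 \left(-62 + L{\left(a \right)}\right) = - 96 \left(-62 + 0\right) = \left(-96\right) \left(-62\right) = 5952$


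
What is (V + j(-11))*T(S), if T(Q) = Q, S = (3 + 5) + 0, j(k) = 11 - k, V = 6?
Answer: 224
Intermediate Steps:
S = 8 (S = 8 + 0 = 8)
(V + j(-11))*T(S) = (6 + (11 - 1*(-11)))*8 = (6 + (11 + 11))*8 = (6 + 22)*8 = 28*8 = 224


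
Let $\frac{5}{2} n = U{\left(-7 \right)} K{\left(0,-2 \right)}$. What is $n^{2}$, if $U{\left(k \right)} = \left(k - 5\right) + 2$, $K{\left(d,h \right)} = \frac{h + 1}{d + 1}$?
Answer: $16$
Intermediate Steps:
$K{\left(d,h \right)} = \frac{1 + h}{1 + d}$
$U{\left(k \right)} = -3 + k$ ($U{\left(k \right)} = \left(-5 + k\right) + 2 = -3 + k$)
$n = 4$ ($n = \frac{2 \left(-3 - 7\right) \frac{1 - 2}{1 + 0}}{5} = \frac{2 \left(- 10 \cdot 1^{-1} \left(-1\right)\right)}{5} = \frac{2 \left(- 10 \cdot 1 \left(-1\right)\right)}{5} = \frac{2 \left(\left(-10\right) \left(-1\right)\right)}{5} = \frac{2}{5} \cdot 10 = 4$)
$n^{2} = 4^{2} = 16$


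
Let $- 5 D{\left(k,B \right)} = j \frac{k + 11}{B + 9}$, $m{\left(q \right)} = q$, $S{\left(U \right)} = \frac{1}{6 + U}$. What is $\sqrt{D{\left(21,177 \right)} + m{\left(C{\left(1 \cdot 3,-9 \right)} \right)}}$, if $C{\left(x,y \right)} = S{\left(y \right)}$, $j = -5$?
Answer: $\frac{i \sqrt{155}}{31} \approx 0.40161 i$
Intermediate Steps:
$C{\left(x,y \right)} = \frac{1}{6 + y}$
$D{\left(k,B \right)} = \frac{11 + k}{9 + B}$ ($D{\left(k,B \right)} = - \frac{\left(-5\right) \frac{k + 11}{B + 9}}{5} = - \frac{\left(-5\right) \frac{11 + k}{9 + B}}{5} = - \frac{\left(-5\right) \frac{1}{9 + B} \left(11 + k\right)}{5} = \frac{11 + k}{9 + B}$)
$\sqrt{D{\left(21,177 \right)} + m{\left(C{\left(1 \cdot 3,-9 \right)} \right)}} = \sqrt{\frac{11 + 21}{9 + 177} + \frac{1}{6 - 9}} = \sqrt{\frac{1}{186} \cdot 32 + \frac{1}{-3}} = \sqrt{\frac{1}{186} \cdot 32 - \frac{1}{3}} = \sqrt{\frac{16}{93} - \frac{1}{3}} = \sqrt{- \frac{5}{31}} = \frac{i \sqrt{155}}{31}$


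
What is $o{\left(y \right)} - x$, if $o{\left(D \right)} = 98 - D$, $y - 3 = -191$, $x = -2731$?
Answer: $3017$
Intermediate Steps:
$y = -188$ ($y = 3 - 191 = -188$)
$o{\left(y \right)} - x = \left(98 - -188\right) - -2731 = \left(98 + 188\right) + 2731 = 286 + 2731 = 3017$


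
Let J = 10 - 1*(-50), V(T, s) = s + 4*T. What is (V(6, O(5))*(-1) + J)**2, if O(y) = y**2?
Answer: 121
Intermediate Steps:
J = 60 (J = 10 + 50 = 60)
(V(6, O(5))*(-1) + J)**2 = ((5**2 + 4*6)*(-1) + 60)**2 = ((25 + 24)*(-1) + 60)**2 = (49*(-1) + 60)**2 = (-49 + 60)**2 = 11**2 = 121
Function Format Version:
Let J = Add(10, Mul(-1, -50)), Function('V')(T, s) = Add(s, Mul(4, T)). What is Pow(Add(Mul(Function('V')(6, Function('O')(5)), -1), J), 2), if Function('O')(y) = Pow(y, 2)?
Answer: 121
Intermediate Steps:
J = 60 (J = Add(10, 50) = 60)
Pow(Add(Mul(Function('V')(6, Function('O')(5)), -1), J), 2) = Pow(Add(Mul(Add(Pow(5, 2), Mul(4, 6)), -1), 60), 2) = Pow(Add(Mul(Add(25, 24), -1), 60), 2) = Pow(Add(Mul(49, -1), 60), 2) = Pow(Add(-49, 60), 2) = Pow(11, 2) = 121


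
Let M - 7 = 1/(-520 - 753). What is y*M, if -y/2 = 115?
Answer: -2049300/1273 ≈ -1609.8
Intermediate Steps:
y = -230 (y = -2*115 = -230)
M = 8910/1273 (M = 7 + 1/(-520 - 753) = 7 + 1/(-1273) = 7 - 1/1273 = 8910/1273 ≈ 6.9992)
y*M = -230*8910/1273 = -2049300/1273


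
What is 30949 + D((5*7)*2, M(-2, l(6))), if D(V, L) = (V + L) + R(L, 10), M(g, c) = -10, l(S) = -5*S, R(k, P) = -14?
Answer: 30995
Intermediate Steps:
D(V, L) = -14 + L + V (D(V, L) = (V + L) - 14 = (L + V) - 14 = -14 + L + V)
30949 + D((5*7)*2, M(-2, l(6))) = 30949 + (-14 - 10 + (5*7)*2) = 30949 + (-14 - 10 + 35*2) = 30949 + (-14 - 10 + 70) = 30949 + 46 = 30995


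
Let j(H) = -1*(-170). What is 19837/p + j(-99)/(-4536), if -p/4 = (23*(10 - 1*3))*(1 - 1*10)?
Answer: 88289/26082 ≈ 3.3851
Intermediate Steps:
j(H) = 170
p = 5796 (p = -4*23*(10 - 1*3)*(1 - 1*10) = -4*23*(10 - 3)*(1 - 10) = -4*23*7*(-9) = -644*(-9) = -4*(-1449) = 5796)
19837/p + j(-99)/(-4536) = 19837/5796 + 170/(-4536) = 19837*(1/5796) + 170*(-1/4536) = 19837/5796 - 85/2268 = 88289/26082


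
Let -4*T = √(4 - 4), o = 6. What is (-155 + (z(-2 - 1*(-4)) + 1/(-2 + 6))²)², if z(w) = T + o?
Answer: 3441025/256 ≈ 13442.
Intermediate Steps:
T = 0 (T = -√(4 - 4)/4 = -√0/4 = -¼*0 = 0)
z(w) = 6 (z(w) = 0 + 6 = 6)
(-155 + (z(-2 - 1*(-4)) + 1/(-2 + 6))²)² = (-155 + (6 + 1/(-2 + 6))²)² = (-155 + (6 + 1/4)²)² = (-155 + (6 + ¼)²)² = (-155 + (25/4)²)² = (-155 + 625/16)² = (-1855/16)² = 3441025/256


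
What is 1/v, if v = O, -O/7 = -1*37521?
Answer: 1/262647 ≈ 3.8074e-6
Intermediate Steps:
O = 262647 (O = -(-7)*37521 = -7*(-37521) = 262647)
v = 262647
1/v = 1/262647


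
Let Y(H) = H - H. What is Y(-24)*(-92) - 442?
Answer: -442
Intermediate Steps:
Y(H) = 0
Y(-24)*(-92) - 442 = 0*(-92) - 442 = 0 - 442 = -442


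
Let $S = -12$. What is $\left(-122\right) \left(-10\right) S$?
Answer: $-14640$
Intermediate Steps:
$\left(-122\right) \left(-10\right) S = \left(-122\right) \left(-10\right) \left(-12\right) = 1220 \left(-12\right) = -14640$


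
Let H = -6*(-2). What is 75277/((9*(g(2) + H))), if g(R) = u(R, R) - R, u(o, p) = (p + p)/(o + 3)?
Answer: 376385/486 ≈ 774.46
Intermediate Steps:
H = 12
u(o, p) = 2*p/(3 + o) (u(o, p) = (2*p)/(3 + o) = 2*p/(3 + o))
g(R) = -R + 2*R/(3 + R) (g(R) = 2*R/(3 + R) - R = -R + 2*R/(3 + R))
75277/((9*(g(2) + H))) = 75277/((9*(2*(-1 - 1*2)/(3 + 2) + 12))) = 75277/((9*(2*(-1 - 2)/5 + 12))) = 75277/((9*(2*(⅕)*(-3) + 12))) = 75277/((9*(-6/5 + 12))) = 75277/((9*(54/5))) = 75277/(486/5) = 75277*(5/486) = 376385/486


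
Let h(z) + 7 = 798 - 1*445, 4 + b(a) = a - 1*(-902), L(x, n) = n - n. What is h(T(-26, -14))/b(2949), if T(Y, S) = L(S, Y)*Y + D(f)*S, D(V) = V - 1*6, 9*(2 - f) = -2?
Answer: 346/3847 ≈ 0.089940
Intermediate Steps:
L(x, n) = 0
f = 20/9 (f = 2 - ⅑*(-2) = 2 + 2/9 = 20/9 ≈ 2.2222)
D(V) = -6 + V (D(V) = V - 6 = -6 + V)
T(Y, S) = -34*S/9 (T(Y, S) = 0*Y + (-6 + 20/9)*S = 0 - 34*S/9 = -34*S/9)
b(a) = 898 + a (b(a) = -4 + (a - 1*(-902)) = -4 + (a + 902) = -4 + (902 + a) = 898 + a)
h(z) = 346 (h(z) = -7 + (798 - 1*445) = -7 + (798 - 445) = -7 + 353 = 346)
h(T(-26, -14))/b(2949) = 346/(898 + 2949) = 346/3847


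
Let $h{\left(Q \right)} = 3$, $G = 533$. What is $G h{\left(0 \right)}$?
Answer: $1599$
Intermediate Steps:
$G h{\left(0 \right)} = 533 \cdot 3 = 1599$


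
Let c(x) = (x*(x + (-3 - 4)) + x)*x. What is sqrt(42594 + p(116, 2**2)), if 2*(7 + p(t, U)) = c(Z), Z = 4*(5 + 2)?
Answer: sqrt(51211) ≈ 226.30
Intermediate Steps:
Z = 28 (Z = 4*7 = 28)
c(x) = x*(x + x*(-7 + x)) (c(x) = (x*(x - 7) + x)*x = (x*(-7 + x) + x)*x = (x + x*(-7 + x))*x = x*(x + x*(-7 + x)))
p(t, U) = 8617 (p(t, U) = -7 + (28**2*(-6 + 28))/2 = -7 + (784*22)/2 = -7 + (1/2)*17248 = -7 + 8624 = 8617)
sqrt(42594 + p(116, 2**2)) = sqrt(42594 + 8617) = sqrt(51211)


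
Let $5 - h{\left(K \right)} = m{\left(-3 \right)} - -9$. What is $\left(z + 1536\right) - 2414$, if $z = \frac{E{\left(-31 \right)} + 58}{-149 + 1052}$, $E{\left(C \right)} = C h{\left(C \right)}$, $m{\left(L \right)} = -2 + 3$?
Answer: $- \frac{264207}{301} \approx -877.76$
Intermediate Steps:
$m{\left(L \right)} = 1$
$h{\left(K \right)} = -5$ ($h{\left(K \right)} = 5 - \left(1 - -9\right) = 5 - \left(1 + 9\right) = 5 - 10 = -5$)
$E{\left(C \right)} = - 5 C$ ($E{\left(C \right)} = C \left(-5\right) = - 5 C$)
$z = \frac{71}{301}$ ($z = \frac{\left(-5\right) \left(-31\right) + 58}{-149 + 1052} = \frac{155 + 58}{903} = 213 \cdot \frac{1}{903} = \frac{71}{301} \approx 0.23588$)
$\left(z + 1536\right) - 2414 = \left(\frac{71}{301} + 1536\right) - 2414 = \frac{462407}{301} - 2414 = - \frac{264207}{301}$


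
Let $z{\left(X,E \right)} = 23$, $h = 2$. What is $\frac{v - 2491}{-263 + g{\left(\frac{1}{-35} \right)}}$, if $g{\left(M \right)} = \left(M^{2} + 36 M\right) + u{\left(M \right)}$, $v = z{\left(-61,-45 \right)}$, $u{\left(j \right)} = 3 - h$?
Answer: $\frac{3023300}{322209} \approx 9.383$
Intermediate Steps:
$u{\left(j \right)} = 1$ ($u{\left(j \right)} = 3 - 2 = 1$)
$v = 23$
$g{\left(M \right)} = 1 + M^{2} + 36 M$ ($g{\left(M \right)} = \left(M^{2} + 36 M\right) + 1 = 1 + M^{2} + 36 M$)
$\frac{v - 2491}{-263 + g{\left(\frac{1}{-35} \right)}} = \frac{23 - 2491}{-263 + \left(1 + \left(\frac{1}{-35}\right)^{2} + \frac{36}{-35}\right)} = - \frac{2468}{-263 + \left(1 + \left(- \frac{1}{35}\right)^{2} + 36 \left(- \frac{1}{35}\right)\right)} = - \frac{2468}{-263 + \left(1 + \frac{1}{1225} - \frac{36}{35}\right)} = - \frac{2468}{-263 - \frac{34}{1225}} = - \frac{2468}{- \frac{322209}{1225}} = \left(-2468\right) \left(- \frac{1225}{322209}\right) = \frac{3023300}{322209}$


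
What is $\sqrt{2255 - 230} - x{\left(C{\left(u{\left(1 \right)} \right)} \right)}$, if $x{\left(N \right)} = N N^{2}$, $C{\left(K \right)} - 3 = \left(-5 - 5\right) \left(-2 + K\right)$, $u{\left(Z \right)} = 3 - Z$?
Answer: $18$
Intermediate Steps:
$C{\left(K \right)} = 23 - 10 K$ ($C{\left(K \right)} = 3 + \left(-5 - 5\right) \left(-2 + K\right) = 3 - 10 \left(-2 + K\right) = 3 - \left(-20 + 10 K\right) = 23 - 10 K$)
$x{\left(N \right)} = N^{3}$
$\sqrt{2255 - 230} - x{\left(C{\left(u{\left(1 \right)} \right)} \right)} = \sqrt{2255 - 230} - \left(23 - 10 \left(3 - 1\right)\right)^{3} = \sqrt{2025} - \left(23 - 10 \left(3 - 1\right)\right)^{3} = 45 - \left(23 - 20\right)^{3} = 45 - 3^{3} = 45 - 27 = 18$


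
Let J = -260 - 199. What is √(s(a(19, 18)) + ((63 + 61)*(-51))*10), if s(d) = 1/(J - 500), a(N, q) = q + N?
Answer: I*√58160627399/959 ≈ 251.48*I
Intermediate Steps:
J = -459
a(N, q) = N + q
s(d) = -1/959 (s(d) = 1/(-459 - 500) = 1/(-959) = -1/959)
√(s(a(19, 18)) + ((63 + 61)*(-51))*10) = √(-1/959 + ((63 + 61)*(-51))*10) = √(-1/959 + (124*(-51))*10) = √(-1/959 - 6324*10) = √(-1/959 - 63240) = √(-60647161/959) = I*√58160627399/959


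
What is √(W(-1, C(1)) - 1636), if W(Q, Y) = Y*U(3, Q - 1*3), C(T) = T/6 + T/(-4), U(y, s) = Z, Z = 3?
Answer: I*√6545/2 ≈ 40.451*I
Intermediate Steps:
U(y, s) = 3
C(T) = -T/12 (C(T) = T*(⅙) + T*(-¼) = T/6 - T/4 = -T/12)
W(Q, Y) = 3*Y (W(Q, Y) = Y*3 = 3*Y)
√(W(-1, C(1)) - 1636) = √(3*(-1/12*1) - 1636) = √(3*(-1/12) - 1636) = √(-¼ - 1636) = √(-6545/4) = I*√6545/2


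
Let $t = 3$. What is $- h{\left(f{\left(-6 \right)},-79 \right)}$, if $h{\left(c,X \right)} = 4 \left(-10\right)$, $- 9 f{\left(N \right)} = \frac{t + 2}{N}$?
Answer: $40$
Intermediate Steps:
$f{\left(N \right)} = - \frac{5}{9 N}$ ($f{\left(N \right)} = - \frac{\left(3 + 2\right) \frac{1}{N}}{9} = - \frac{5 \frac{1}{N}}{9} = - \frac{5}{9 N}$)
$h{\left(c,X \right)} = -40$
$- h{\left(f{\left(-6 \right)},-79 \right)} = \left(-1\right) \left(-40\right) = 40$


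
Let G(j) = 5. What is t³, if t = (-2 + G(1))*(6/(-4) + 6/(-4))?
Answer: -729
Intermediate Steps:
t = -9 (t = (-2 + 5)*(6/(-4) + 6/(-4)) = 3*(6*(-¼) + 6*(-¼)) = 3*(-3/2 - 3/2) = 3*(-3) = -9)
t³ = (-9)³ = -729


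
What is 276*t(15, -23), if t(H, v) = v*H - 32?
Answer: -104052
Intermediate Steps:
t(H, v) = -32 + H*v (t(H, v) = H*v - 32 = -32 + H*v)
276*t(15, -23) = 276*(-32 + 15*(-23)) = 276*(-32 - 345) = 276*(-377) = -104052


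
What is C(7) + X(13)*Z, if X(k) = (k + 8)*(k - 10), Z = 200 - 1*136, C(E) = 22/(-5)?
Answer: 20138/5 ≈ 4027.6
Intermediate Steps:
C(E) = -22/5 (C(E) = 22*(-1/5) = -22/5)
Z = 64 (Z = 200 - 136 = 64)
X(k) = (-10 + k)*(8 + k) (X(k) = (8 + k)*(-10 + k) = (-10 + k)*(8 + k))
C(7) + X(13)*Z = -22/5 + (-80 + 13**2 - 2*13)*64 = -22/5 + (-80 + 169 - 26)*64 = -22/5 + 63*64 = -22/5 + 4032 = 20138/5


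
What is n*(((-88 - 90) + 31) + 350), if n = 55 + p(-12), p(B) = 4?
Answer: 11977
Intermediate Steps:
n = 59 (n = 55 + 4 = 59)
n*(((-88 - 90) + 31) + 350) = 59*(((-88 - 90) + 31) + 350) = 59*((-178 + 31) + 350) = 59*(-147 + 350) = 59*203 = 11977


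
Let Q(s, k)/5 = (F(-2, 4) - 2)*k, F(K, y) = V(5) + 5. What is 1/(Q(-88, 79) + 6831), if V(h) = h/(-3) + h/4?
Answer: 12/94217 ≈ 0.00012737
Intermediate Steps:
V(h) = -h/12 (V(h) = h*(-1/3) + h*(1/4) = -h/3 + h/4 = -h/12)
F(K, y) = 55/12 (F(K, y) = -1/12*5 + 5 = -5/12 + 5 = 55/12)
Q(s, k) = 155*k/12 (Q(s, k) = 5*((55/12 - 2)*k) = 5*(31*k/12) = 155*k/12)
1/(Q(-88, 79) + 6831) = 1/((155/12)*79 + 6831) = 1/(12245/12 + 6831) = 1/(94217/12) = 12/94217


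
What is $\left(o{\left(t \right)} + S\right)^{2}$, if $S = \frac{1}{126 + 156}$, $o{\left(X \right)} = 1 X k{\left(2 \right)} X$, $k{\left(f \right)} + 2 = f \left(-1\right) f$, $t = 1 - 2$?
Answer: $\frac{2859481}{79524} \approx 35.957$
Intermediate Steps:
$t = -1$
$k{\left(f \right)} = -2 - f^{2}$ ($k{\left(f \right)} = -2 + f \left(-1\right) f = -2 + - f f = -2 - f^{2}$)
$o{\left(X \right)} = - 6 X^{2}$ ($o{\left(X \right)} = 1 X \left(-2 - 2^{2}\right) X = X \left(-2 - 4\right) X = X \left(- 6 X\right) = - 6 X^{2}$)
$S = \frac{1}{282} \approx 0.0035461$
$\left(o{\left(t \right)} + S\right)^{2} = \left(- 6 \left(-1\right)^{2} + \frac{1}{282}\right)^{2} = \left(\left(-6\right) 1 + \frac{1}{282}\right)^{2} = \left(-6 + \frac{1}{282}\right)^{2} = \left(- \frac{1691}{282}\right)^{2} = \frac{2859481}{79524}$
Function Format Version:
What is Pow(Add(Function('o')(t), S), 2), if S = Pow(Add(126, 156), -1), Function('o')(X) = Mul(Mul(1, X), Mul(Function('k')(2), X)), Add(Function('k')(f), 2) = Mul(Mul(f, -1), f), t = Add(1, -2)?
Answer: Rational(2859481, 79524) ≈ 35.957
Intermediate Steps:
t = -1
Function('k')(f) = Add(-2, Mul(-1, Pow(f, 2))) (Function('k')(f) = Add(-2, Mul(Mul(f, -1), f)) = Add(-2, Mul(Mul(-1, f), f)) = Add(-2, Mul(-1, Pow(f, 2))))
Function('o')(X) = Mul(-6, Pow(X, 2)) (Function('o')(X) = Mul(Mul(1, X), Mul(Add(-2, Mul(-1, Pow(2, 2))), X)) = Mul(X, Mul(Add(-2, Mul(-1, 4)), X)) = Mul(X, Mul(Add(-2, -4), X)) = Mul(X, Mul(-6, X)) = Mul(-6, Pow(X, 2)))
S = Rational(1, 282) (S = Pow(282, -1) = Rational(1, 282) ≈ 0.0035461)
Pow(Add(Function('o')(t), S), 2) = Pow(Add(Mul(-6, Pow(-1, 2)), Rational(1, 282)), 2) = Pow(Add(Mul(-6, 1), Rational(1, 282)), 2) = Pow(Add(-6, Rational(1, 282)), 2) = Pow(Rational(-1691, 282), 2) = Rational(2859481, 79524)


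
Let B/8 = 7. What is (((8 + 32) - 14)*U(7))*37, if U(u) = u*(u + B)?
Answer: 424242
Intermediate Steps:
B = 56 (B = 8*7 = 56)
U(u) = u*(56 + u) (U(u) = u*(u + 56) = u*(56 + u))
(((8 + 32) - 14)*U(7))*37 = (((8 + 32) - 14)*(7*(56 + 7)))*37 = ((40 - 14)*(7*63))*37 = (26*441)*37 = 11466*37 = 424242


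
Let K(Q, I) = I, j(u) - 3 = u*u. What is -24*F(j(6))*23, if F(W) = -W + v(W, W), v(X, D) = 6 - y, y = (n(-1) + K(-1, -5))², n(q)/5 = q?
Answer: 73416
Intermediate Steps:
n(q) = 5*q
j(u) = 3 + u² (j(u) = 3 + u*u = 3 + u²)
y = 100 (y = (5*(-1) - 5)² = (-5 - 5)² = (-10)² = 100)
v(X, D) = -94 (v(X, D) = 6 - 1*100 = 6 - 100 = -94)
F(W) = -94 - W (F(W) = -W - 94 = -94 - W)
-24*F(j(6))*23 = -24*(-94 - (3 + 6²))*23 = -24*(-94 - (3 + 36))*23 = -24*(-94 - 1*39)*23 = -24*(-94 - 39)*23 = -24*(-133)*23 = 3192*23 = 73416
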